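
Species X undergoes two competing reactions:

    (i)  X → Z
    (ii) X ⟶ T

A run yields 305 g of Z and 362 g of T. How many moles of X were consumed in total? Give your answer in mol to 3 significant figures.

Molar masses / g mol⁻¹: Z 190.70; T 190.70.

n(Z) = 305 / 190.70 = 1.599 mol
n(T) = 362 / 190.70 = 1.898 mol
n(X) via (i) = (1/1)×1.599 = 1.599 mol
n(X) via (ii) = (1/1)×1.898 = 1.898 mol
total n(X) = 1.599 + 1.898 = 3.497 mol

3.50 mol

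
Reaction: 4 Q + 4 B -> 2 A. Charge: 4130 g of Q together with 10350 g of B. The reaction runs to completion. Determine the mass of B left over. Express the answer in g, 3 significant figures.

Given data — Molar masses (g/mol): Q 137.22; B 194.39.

4500 g

n(Q) = 4130 / 137.22 = 30.10 mol
n(B) = 10350 / 194.39 = 53.24 mol
n/ν for Q = 30.10/4 = 7.525
n/ν for B = 53.24/4 = 13.31
Smallest n/ν is Q → limiting reagent.
B consumed = (4/4) × 30.10 = 30.10 mol
B remaining = 53.24 − 30.10 = 23.14 mol
mass = 23.14 × 194.39 = 4498 g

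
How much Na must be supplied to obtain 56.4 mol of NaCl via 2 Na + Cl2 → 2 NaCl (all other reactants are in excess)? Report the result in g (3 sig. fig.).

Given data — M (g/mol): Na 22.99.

1300 g

n(NaCl) = 56.40 mol
n(Na) = (2/2) × 56.40 = 56.40 mol
mass = 56.40 × 22.99 = 1297 g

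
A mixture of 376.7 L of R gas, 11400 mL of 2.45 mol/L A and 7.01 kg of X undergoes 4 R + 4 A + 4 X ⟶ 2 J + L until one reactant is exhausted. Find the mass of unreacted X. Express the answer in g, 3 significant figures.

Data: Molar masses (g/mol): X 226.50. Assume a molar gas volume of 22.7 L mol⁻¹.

n(R) = 376.7 / 22.7 = 16.59 mol
n(A) = 2.45 × 11400/1000 = 27.93 mol
n(X) = 7.010×1000 / 226.50 = 30.95 mol
n/ν for R = 16.59/4 = 4.148
n/ν for A = 27.93/4 = 6.983
n/ν for X = 30.95/4 = 7.738
Smallest n/ν is R → limiting reagent.
X consumed = (4/4) × 16.59 = 16.59 mol
X remaining = 30.95 − 16.59 = 14.36 mol
mass = 14.36 × 226.50 = 3253 g

3250 g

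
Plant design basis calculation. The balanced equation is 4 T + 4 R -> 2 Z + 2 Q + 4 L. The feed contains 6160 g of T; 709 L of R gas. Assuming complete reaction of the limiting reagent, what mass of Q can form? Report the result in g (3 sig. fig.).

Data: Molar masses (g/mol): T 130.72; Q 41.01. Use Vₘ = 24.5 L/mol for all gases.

593 g

n(T) = 6160 / 130.72 = 47.12 mol
n(R) = 709.0 / 24.5 = 28.94 mol
n/ν for T = 47.12/4 = 11.78
n/ν for R = 28.94/4 = 7.235
Smallest n/ν is R → limiting reagent.
n(Q) = (2/4) × 28.94 = 14.47 mol
mass = 14.47 × 41.01 = 593.4 g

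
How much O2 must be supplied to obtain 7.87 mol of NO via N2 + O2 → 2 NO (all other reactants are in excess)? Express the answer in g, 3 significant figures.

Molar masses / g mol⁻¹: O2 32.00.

n(NO) = 7.870 mol
n(O2) = (1/2) × 7.870 = 3.935 mol
mass = 3.935 × 32.00 = 125.9 g

126 g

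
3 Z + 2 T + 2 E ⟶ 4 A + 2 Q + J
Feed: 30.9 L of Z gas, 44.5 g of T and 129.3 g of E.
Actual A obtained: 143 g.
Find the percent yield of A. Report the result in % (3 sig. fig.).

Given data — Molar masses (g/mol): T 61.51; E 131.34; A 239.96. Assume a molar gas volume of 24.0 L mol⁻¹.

41.2 %

n(Z) = 30.90 / 24.0 = 1.288 mol
n(T) = 44.50 / 61.51 = 0.7235 mol
n(E) = 129.3 / 131.34 = 0.9845 mol
n/ν for Z = 1.288/3 = 0.4293
n/ν for T = 0.7235/2 = 0.3618
n/ν for E = 0.9845/2 = 0.4923
Smallest n/ν is T → limiting reagent.
theoretical n(A) = (4/2) × 0.7235 = 1.447 mol → 347.2 g
% yield = 143 / 347.2 × 100 = 41.19 %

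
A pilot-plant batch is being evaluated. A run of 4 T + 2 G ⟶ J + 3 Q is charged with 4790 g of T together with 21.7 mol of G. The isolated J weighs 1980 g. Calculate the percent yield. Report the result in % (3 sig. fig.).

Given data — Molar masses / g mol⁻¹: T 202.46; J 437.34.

76.5 %

n(T) = 4790 / 202.46 = 23.66 mol
n(G) = 21.70 mol
n/ν → T: 5.915, G: 10.85; T is limiting.
theoretical n(J) = (1/4) × 23.66 = 5.915 mol → 2587 g
% yield = 1980 / 2587 × 100 = 76.54 %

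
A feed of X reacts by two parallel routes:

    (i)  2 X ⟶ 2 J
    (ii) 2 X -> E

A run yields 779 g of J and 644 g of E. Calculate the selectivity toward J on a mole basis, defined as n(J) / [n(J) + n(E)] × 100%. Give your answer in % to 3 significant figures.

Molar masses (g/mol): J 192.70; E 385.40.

70.8 %

n(J) = 779 / 192.70 = 4.043 mol
n(E) = 644 / 385.40 = 1.671 mol
selectivity = 4.043/(4.043+1.671) × 100 = 70.76 %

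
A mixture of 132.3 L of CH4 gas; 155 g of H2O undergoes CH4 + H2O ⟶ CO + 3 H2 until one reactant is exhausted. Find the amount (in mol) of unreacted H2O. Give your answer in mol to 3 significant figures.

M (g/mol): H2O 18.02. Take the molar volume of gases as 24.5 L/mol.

n(CH4) = 132.3 / 24.5 = 5.400 mol
n(H2O) = 155.0 / 18.02 = 8.602 mol
n/ν → CH4: 5.400, H2O: 8.602; CH4 is limiting.
H2O consumed = (1/1) × 5.400 = 5.400 mol
H2O remaining = 8.602 − 5.400 = 3.202 mol

3.20 mol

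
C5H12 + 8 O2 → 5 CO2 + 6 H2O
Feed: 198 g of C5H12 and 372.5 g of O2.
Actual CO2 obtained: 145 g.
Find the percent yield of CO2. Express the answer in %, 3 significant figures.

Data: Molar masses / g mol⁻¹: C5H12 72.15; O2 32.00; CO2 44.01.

45.3 %

n(C5H12) = 198.0 / 72.15 = 2.744 mol
n(O2) = 372.5 / 32.00 = 11.64 mol
n/ν → C5H12: 2.744, O2: 1.455; O2 is limiting.
theoretical n(CO2) = (5/8) × 11.64 = 7.275 mol → 320.2 g
% yield = 145 / 320.2 × 100 = 45.28 %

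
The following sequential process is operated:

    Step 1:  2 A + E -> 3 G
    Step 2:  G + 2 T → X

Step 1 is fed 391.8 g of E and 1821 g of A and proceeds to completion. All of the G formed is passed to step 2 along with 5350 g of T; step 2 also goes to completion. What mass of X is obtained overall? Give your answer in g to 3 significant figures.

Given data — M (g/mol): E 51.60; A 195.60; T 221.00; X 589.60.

7140 g

Step 1:
n(E) = 391.8 / 51.60 = 7.593 mol
n(A) = 1821 / 195.60 = 9.310 mol
n/ν → E: 7.593, A: 4.655; A is limiting.
n(G) produced = (3/2) × 9.310 = 13.97 mol
Step 2:
n(G) available = 13.97 mol
n(T) = 5350 / 221.00 = 24.21 mol
n/ν → G: 13.97, T: 12.11; T is limiting.
n(X) = (1/2) × 24.21 = 12.11 mol
mass = 12.11 × 589.60 = 7140 g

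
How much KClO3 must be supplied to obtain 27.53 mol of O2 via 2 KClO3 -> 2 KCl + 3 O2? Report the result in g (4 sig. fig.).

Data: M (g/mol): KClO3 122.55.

n(O2) = 27.53 mol
n(KClO3) = (2/3) × 27.53 = 18.35 mol
mass = 18.35 × 122.55 = 2249 g

2249 g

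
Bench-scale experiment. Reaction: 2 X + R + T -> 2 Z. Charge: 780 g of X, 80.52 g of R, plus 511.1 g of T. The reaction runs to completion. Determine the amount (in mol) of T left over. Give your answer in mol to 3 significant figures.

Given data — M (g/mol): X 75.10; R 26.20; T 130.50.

n(X) = 780.0 / 75.10 = 10.39 mol
n(R) = 80.52 / 26.20 = 3.073 mol
n(T) = 511.1 / 130.50 = 3.916 mol
n/ν for X = 10.39/2 = 5.195
n/ν for R = 3.073/1 = 3.073
n/ν for T = 3.916/1 = 3.916
Smallest n/ν is R → limiting reagent.
T consumed = (1/1) × 3.073 = 3.073 mol
T remaining = 3.916 − 3.073 = 0.8430 mol

0.843 mol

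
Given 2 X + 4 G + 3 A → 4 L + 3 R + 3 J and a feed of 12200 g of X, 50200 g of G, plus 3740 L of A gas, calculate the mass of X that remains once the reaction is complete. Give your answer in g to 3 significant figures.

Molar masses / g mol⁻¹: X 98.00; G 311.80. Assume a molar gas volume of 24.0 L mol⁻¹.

n(X) = 12200 / 98.00 = 124.5 mol
n(G) = 50200 / 311.80 = 161.0 mol
n(A) = 3740 / 24.0 = 155.8 mol
n/ν → X: 62.25, G: 40.25, A: 51.93; G is limiting.
X consumed = (2/4) × 161.0 = 80.50 mol
X remaining = 124.5 − 80.50 = 44.00 mol
mass = 44.00 × 98.00 = 4312 g

4310 g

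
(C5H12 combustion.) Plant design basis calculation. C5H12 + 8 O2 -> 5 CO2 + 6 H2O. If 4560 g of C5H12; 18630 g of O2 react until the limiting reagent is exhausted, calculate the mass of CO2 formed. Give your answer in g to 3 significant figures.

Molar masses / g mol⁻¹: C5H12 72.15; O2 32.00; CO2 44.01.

n(C5H12) = 4560 / 72.15 = 63.20 mol
n(O2) = 18630 / 32.00 = 582.2 mol
n/ν → C5H12: 63.20, O2: 72.78; C5H12 is limiting.
n(CO2) = (5/1) × 63.20 = 316.0 mol
mass = 316.0 × 44.01 = 13910 g

13900 g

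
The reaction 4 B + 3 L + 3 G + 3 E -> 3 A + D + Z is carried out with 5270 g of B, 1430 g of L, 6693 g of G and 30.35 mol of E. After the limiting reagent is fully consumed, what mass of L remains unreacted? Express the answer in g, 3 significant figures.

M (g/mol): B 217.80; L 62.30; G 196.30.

n(B) = 5270 / 217.80 = 24.20 mol
n(L) = 1430 / 62.30 = 22.95 mol
n(G) = 6693 / 196.30 = 34.10 mol
n(E) = 30.35 mol
n/ν for B = 24.20/4 = 6.050
n/ν for L = 22.95/3 = 7.650
n/ν for G = 34.10/3 = 11.37
n/ν for E = 30.35/3 = 10.12
Smallest n/ν is B → limiting reagent.
L consumed = (3/4) × 24.20 = 18.15 mol
L remaining = 22.95 − 18.15 = 4.800 mol
mass = 4.800 × 62.30 = 299.0 g

299 g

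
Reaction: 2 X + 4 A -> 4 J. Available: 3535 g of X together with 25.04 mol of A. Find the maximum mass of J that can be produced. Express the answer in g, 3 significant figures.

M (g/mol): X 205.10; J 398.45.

9980 g

n(X) = 3535 / 205.10 = 17.24 mol
n(A) = 25.04 mol
n/ν for X = 17.24/2 = 8.620
n/ν for A = 25.04/4 = 6.260
Smallest n/ν is A → limiting reagent.
n(J) = (4/4) × 25.04 = 25.04 mol
mass = 25.04 × 398.45 = 9977 g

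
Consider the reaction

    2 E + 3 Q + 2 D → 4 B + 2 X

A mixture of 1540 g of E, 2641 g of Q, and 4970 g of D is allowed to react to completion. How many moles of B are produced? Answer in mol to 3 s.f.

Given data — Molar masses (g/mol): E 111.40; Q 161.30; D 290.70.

n(E) = 1540 / 111.40 = 13.82 mol
n(Q) = 2641 / 161.30 = 16.37 mol
n(D) = 4970 / 290.70 = 17.10 mol
n/ν → E: 6.910, Q: 5.457, D: 8.550; Q is limiting.
n(B) = (4/3) × 16.37 = 21.83 mol

21.8 mol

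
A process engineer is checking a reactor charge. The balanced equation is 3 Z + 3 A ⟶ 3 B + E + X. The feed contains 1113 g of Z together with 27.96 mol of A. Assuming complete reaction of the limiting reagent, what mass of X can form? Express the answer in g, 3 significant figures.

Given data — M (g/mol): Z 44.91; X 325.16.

2690 g

n(Z) = 1113 / 44.91 = 24.78 mol
n(A) = 27.96 mol
n/ν → Z: 8.260, A: 9.320; Z is limiting.
n(X) = (1/3) × 24.78 = 8.260 mol
mass = 8.260 × 325.16 = 2686 g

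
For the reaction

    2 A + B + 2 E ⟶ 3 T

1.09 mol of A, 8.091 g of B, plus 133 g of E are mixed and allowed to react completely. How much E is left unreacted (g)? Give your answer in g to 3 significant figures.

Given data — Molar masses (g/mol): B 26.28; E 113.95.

62.8 g

n(A) = 1.090 mol
n(B) = 8.091 / 26.28 = 0.3079 mol
n(E) = 133.0 / 113.95 = 1.167 mol
n/ν → A: 0.5450, B: 0.3079, E: 0.5835; B is limiting.
E consumed = (2/1) × 0.3079 = 0.6158 mol
E remaining = 1.167 − 0.6158 = 0.5512 mol
mass = 0.5512 × 113.95 = 62.81 g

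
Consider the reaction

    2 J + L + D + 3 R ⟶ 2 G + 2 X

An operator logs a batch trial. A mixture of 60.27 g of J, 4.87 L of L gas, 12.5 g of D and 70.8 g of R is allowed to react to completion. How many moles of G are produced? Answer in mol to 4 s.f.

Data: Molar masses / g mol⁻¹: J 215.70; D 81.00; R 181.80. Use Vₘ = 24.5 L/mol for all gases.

n(J) = 60.27 / 215.70 = 0.2794 mol
n(L) = 4.870 / 24.5 = 0.1988 mol
n(D) = 12.50 / 81.00 = 0.1543 mol
n(R) = 70.80 / 181.80 = 0.3894 mol
n/ν for J = 0.2794/2 = 0.1397
n/ν for L = 0.1988/1 = 0.1988
n/ν for D = 0.1543/1 = 0.1543
n/ν for R = 0.3894/3 = 0.1298
Smallest n/ν is R → limiting reagent.
n(G) = (2/3) × 0.3894 = 0.2596 mol

0.2596 mol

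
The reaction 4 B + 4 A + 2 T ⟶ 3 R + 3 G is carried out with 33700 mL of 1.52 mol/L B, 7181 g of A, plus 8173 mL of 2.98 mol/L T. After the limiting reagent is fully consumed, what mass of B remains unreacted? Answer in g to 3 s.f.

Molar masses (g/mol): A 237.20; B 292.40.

n(B) = 1.52 × 33700/1000 = 51.22 mol
n(A) = 7181 / 237.20 = 30.27 mol
n(T) = 2.98 × 8173/1000 = 24.36 mol
n/ν → B: 12.81, A: 7.568, T: 12.18; A is limiting.
B consumed = (4/4) × 30.27 = 30.27 mol
B remaining = 51.22 − 30.27 = 20.95 mol
mass = 20.95 × 292.40 = 6126 g

6130 g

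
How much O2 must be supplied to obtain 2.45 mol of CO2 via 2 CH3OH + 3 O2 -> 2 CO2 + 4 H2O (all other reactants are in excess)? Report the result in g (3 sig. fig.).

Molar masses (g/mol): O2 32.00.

118 g

n(CO2) = 2.450 mol
n(O2) = (3/2) × 2.450 = 3.675 mol
mass = 3.675 × 32.00 = 117.6 g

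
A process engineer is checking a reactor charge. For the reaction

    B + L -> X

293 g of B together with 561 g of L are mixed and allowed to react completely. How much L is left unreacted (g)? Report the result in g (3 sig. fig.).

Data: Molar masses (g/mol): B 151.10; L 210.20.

153 g

n(B) = 293.0 / 151.10 = 1.939 mol
n(L) = 561.0 / 210.20 = 2.669 mol
n/ν for B = 1.939/1 = 1.939
n/ν for L = 2.669/1 = 2.669
Smallest n/ν is B → limiting reagent.
L consumed = (1/1) × 1.939 = 1.939 mol
L remaining = 2.669 − 1.939 = 0.7300 mol
mass = 0.7300 × 210.20 = 153.4 g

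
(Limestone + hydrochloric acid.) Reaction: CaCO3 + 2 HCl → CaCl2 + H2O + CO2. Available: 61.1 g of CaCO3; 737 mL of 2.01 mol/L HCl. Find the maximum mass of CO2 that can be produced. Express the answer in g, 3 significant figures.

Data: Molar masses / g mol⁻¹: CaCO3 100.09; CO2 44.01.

n(CaCO3) = 61.10 / 100.09 = 0.6105 mol
n(HCl) = 2.01 × 737.0/1000 = 1.481 mol
n/ν for CaCO3 = 0.6105/1 = 0.6105
n/ν for HCl = 1.481/2 = 0.7405
Smallest n/ν is CaCO3 → limiting reagent.
n(CO2) = (1/1) × 0.6105 = 0.6105 mol
mass = 0.6105 × 44.01 = 26.87 g

26.9 g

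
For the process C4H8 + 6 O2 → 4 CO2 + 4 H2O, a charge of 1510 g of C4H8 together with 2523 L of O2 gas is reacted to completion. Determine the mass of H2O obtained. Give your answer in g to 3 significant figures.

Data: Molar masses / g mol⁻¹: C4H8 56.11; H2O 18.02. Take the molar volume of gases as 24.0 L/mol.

n(C4H8) = 1510 / 56.11 = 26.91 mol
n(O2) = 2523 / 24.0 = 105.1 mol
n/ν for C4H8 = 26.91/1 = 26.91
n/ν for O2 = 105.1/6 = 17.52
Smallest n/ν is O2 → limiting reagent.
n(H2O) = (4/6) × 105.1 = 70.07 mol
mass = 70.07 × 18.02 = 1263 g

1260 g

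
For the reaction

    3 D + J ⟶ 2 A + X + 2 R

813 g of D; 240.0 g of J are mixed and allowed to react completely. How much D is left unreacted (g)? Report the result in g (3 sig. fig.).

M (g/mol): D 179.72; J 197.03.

156 g

n(D) = 813.0 / 179.72 = 4.524 mol
n(J) = 240.0 / 197.03 = 1.218 mol
n/ν for D = 4.524/3 = 1.508
n/ν for J = 1.218/1 = 1.218
Smallest n/ν is J → limiting reagent.
D consumed = (3/1) × 1.218 = 3.654 mol
D remaining = 4.524 − 3.654 = 0.8700 mol
mass = 0.8700 × 179.72 = 156.4 g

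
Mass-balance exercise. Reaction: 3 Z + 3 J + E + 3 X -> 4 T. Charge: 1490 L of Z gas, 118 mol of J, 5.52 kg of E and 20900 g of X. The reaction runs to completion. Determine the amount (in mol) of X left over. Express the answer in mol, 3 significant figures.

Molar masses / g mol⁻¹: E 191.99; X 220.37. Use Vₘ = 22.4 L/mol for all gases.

n(Z) = 1490 / 22.4 = 66.52 mol
n(J) = 118.0 mol
n(E) = 5.520×1000 / 191.99 = 28.75 mol
n(X) = 20900 / 220.37 = 94.84 mol
n/ν → Z: 22.17, J: 39.33, E: 28.75, X: 31.61; Z is limiting.
X consumed = (3/3) × 66.52 = 66.52 mol
X remaining = 94.84 − 66.52 = 28.32 mol

28.3 mol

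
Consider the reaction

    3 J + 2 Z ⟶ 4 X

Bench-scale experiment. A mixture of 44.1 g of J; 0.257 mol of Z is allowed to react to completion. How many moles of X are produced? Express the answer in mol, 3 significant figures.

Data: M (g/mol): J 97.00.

0.514 mol

n(J) = 44.10 / 97.00 = 0.4546 mol
n(Z) = 0.2570 mol
n/ν → J: 0.1515, Z: 0.1285; Z is limiting.
n(X) = (4/2) × 0.2570 = 0.5140 mol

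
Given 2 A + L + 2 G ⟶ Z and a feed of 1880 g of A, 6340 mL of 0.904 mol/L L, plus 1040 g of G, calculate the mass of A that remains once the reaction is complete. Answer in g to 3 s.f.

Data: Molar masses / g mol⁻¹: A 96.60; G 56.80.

n(A) = 1880 / 96.60 = 19.46 mol
n(L) = 0.904 × 6340/1000 = 5.731 mol
n(G) = 1040 / 56.80 = 18.31 mol
n/ν for A = 19.46/2 = 9.730
n/ν for L = 5.731/1 = 5.731
n/ν for G = 18.31/2 = 9.155
Smallest n/ν is L → limiting reagent.
A consumed = (2/1) × 5.731 = 11.46 mol
A remaining = 19.46 − 11.46 = 8.000 mol
mass = 8.000 × 96.60 = 772.8 g

773 g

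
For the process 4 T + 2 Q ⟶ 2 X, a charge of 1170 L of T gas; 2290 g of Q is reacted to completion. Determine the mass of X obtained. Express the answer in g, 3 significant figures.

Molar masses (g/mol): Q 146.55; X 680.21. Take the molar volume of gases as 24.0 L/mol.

10600 g

n(T) = 1170 / 24.0 = 48.75 mol
n(Q) = 2290 / 146.55 = 15.63 mol
n/ν for T = 48.75/4 = 12.19
n/ν for Q = 15.63/2 = 7.815
Smallest n/ν is Q → limiting reagent.
n(X) = (2/2) × 15.63 = 15.63 mol
mass = 15.63 × 680.21 = 10630 g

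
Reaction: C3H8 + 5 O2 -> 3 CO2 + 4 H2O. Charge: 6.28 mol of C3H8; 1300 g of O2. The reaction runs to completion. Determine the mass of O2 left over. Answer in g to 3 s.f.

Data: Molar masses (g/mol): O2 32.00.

295 g

n(C3H8) = 6.280 mol
n(O2) = 1300 / 32.00 = 40.63 mol
n/ν for C3H8 = 6.280/1 = 6.280
n/ν for O2 = 40.63/5 = 8.126
Smallest n/ν is C3H8 → limiting reagent.
O2 consumed = (5/1) × 6.280 = 31.40 mol
O2 remaining = 40.63 − 31.40 = 9.230 mol
mass = 9.230 × 32.00 = 295.4 g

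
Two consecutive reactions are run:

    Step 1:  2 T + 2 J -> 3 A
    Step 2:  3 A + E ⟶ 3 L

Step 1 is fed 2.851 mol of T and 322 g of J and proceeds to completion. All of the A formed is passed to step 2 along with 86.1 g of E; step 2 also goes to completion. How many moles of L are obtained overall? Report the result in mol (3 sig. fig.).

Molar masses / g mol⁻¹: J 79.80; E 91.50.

2.82 mol

Step 1:
n(T) = 2.851 mol
n(J) = 322.0 / 79.80 = 4.035 mol
n/ν for T = 2.851/2 = 1.426
n/ν for J = 4.035/2 = 2.018
Smallest n/ν is T → limiting reagent.
n(A) produced = (3/2) × 2.851 = 4.277 mol
Step 2:
n(A) available = 4.277 mol
n(E) = 86.10 / 91.50 = 0.9410 mol
n/ν for A = 4.277/3 = 1.426
n/ν for E = 0.9410/1 = 0.9410
Smallest n/ν is E → limiting reagent.
n(L) = (3/1) × 0.9410 = 2.823 mol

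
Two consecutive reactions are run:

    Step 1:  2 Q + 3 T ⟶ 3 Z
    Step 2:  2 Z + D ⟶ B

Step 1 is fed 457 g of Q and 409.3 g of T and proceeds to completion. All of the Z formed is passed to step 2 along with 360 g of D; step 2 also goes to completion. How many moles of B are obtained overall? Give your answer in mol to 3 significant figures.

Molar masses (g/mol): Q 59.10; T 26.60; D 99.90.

3.60 mol

Step 1:
n(Q) = 457.0 / 59.10 = 7.733 mol
n(T) = 409.3 / 26.60 = 15.39 mol
n/ν for Q = 7.733/2 = 3.867
n/ν for T = 15.39/3 = 5.130
Smallest n/ν is Q → limiting reagent.
n(Z) produced = (3/2) × 7.733 = 11.60 mol
Step 2:
n(Z) available = 11.60 mol
n(D) = 360.0 / 99.90 = 3.604 mol
n/ν for Z = 11.60/2 = 5.800
n/ν for D = 3.604/1 = 3.604
Smallest n/ν is D → limiting reagent.
n(B) = (1/1) × 3.604 = 3.604 mol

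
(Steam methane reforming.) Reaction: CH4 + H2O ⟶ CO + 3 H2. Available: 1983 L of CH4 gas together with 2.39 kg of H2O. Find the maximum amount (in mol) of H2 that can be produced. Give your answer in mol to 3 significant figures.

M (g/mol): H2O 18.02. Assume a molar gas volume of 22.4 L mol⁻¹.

n(CH4) = 1983 / 22.4 = 88.53 mol
n(H2O) = 2.390×1000 / 18.02 = 132.6 mol
n/ν → CH4: 88.53, H2O: 132.6; CH4 is limiting.
n(H2) = (3/1) × 88.53 = 265.6 mol

266 mol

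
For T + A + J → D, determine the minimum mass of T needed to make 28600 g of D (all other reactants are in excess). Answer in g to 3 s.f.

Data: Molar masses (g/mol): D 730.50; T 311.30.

n(D) = 28600 / 730.50 = 39.15 mol
n(T) = (1/1) × 39.15 = 39.15 mol
mass = 39.15 × 311.30 = 12190 g

12200 g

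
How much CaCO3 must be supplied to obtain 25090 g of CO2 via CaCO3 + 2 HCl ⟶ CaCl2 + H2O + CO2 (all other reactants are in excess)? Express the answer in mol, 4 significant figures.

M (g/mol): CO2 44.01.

570.1 mol

n(CO2) = 25090 / 44.01 = 570.1 mol
n(CaCO3) = (1/1) × 570.1 = 570.1 mol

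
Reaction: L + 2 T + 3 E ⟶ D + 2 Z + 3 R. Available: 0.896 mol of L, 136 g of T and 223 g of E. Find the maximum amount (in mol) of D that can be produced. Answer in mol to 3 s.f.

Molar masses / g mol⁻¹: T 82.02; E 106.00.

0.701 mol

n(L) = 0.8960 mol
n(T) = 136.0 / 82.02 = 1.658 mol
n(E) = 223.0 / 106.00 = 2.104 mol
n/ν for L = 0.8960/1 = 0.8960
n/ν for T = 1.658/2 = 0.8290
n/ν for E = 2.104/3 = 0.7013
Smallest n/ν is E → limiting reagent.
n(D) = (1/3) × 2.104 = 0.7013 mol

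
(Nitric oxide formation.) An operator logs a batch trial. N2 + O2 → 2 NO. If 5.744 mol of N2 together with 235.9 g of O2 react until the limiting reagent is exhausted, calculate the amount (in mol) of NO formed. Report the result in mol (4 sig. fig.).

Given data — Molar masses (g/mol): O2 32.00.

11.49 mol

n(N2) = 5.744 mol
n(O2) = 235.9 / 32.00 = 7.372 mol
n/ν for N2 = 5.744/1 = 5.744
n/ν for O2 = 7.372/1 = 7.372
Smallest n/ν is N2 → limiting reagent.
n(NO) = (2/1) × 5.744 = 11.49 mol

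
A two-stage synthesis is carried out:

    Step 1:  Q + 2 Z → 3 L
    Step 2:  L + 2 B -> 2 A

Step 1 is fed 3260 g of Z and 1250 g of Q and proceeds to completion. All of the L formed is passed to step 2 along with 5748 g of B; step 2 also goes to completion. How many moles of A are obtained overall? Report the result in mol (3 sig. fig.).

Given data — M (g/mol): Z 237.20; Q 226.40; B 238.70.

Step 1:
n(Z) = 3260 / 237.20 = 13.74 mol
n(Q) = 1250 / 226.40 = 5.521 mol
n/ν → Z: 6.870, Q: 5.521; Q is limiting.
n(L) produced = (3/1) × 5.521 = 16.56 mol
Step 2:
n(L) available = 16.56 mol
n(B) = 5748 / 238.70 = 24.08 mol
n/ν → L: 16.56, B: 12.04; B is limiting.
n(A) = (2/2) × 24.08 = 24.08 mol

24.1 mol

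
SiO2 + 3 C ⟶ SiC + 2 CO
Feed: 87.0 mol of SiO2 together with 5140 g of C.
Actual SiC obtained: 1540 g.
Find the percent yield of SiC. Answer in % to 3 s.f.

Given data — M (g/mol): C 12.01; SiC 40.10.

n(SiO2) = 87.00 mol
n(C) = 5140 / 12.01 = 428.0 mol
n/ν for SiO2 = 87.00/1 = 87.00
n/ν for C = 428.0/3 = 142.7
Smallest n/ν is SiO2 → limiting reagent.
theoretical n(SiC) = (1/1) × 87.00 = 87.00 mol → 3489 g
% yield = 1540 / 3489 × 100 = 44.14 %

44.1 %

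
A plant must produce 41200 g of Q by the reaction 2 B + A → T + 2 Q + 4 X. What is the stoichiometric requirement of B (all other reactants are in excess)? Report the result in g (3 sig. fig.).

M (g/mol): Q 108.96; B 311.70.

118000 g

n(Q) = 41200 / 108.96 = 378.1 mol
n(B) = (2/2) × 378.1 = 378.1 mol
mass = 378.1 × 311.70 = 117900 g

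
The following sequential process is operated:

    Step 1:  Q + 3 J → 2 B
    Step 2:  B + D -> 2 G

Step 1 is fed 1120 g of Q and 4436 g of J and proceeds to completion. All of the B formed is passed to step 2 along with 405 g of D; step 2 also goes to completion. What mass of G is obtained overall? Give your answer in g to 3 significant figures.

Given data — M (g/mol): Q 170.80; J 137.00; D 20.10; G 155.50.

Step 1:
n(Q) = 1120 / 170.80 = 6.557 mol
n(J) = 4436 / 137.00 = 32.38 mol
n/ν for Q = 6.557/1 = 6.557
n/ν for J = 32.38/3 = 10.79
Smallest n/ν is Q → limiting reagent.
n(B) produced = (2/1) × 6.557 = 13.11 mol
Step 2:
n(B) available = 13.11 mol
n(D) = 405.0 / 20.10 = 20.15 mol
n/ν for B = 13.11/1 = 13.11
n/ν for D = 20.15/1 = 20.15
Smallest n/ν is B → limiting reagent.
n(G) = (2/1) × 13.11 = 26.22 mol
mass = 26.22 × 155.50 = 4077 g

4080 g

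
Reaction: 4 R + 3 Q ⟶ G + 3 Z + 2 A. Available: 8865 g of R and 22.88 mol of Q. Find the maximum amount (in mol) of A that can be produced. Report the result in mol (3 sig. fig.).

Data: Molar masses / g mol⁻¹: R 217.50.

15.3 mol

n(R) = 8865 / 217.50 = 40.76 mol
n(Q) = 22.88 mol
n/ν for R = 40.76/4 = 10.19
n/ν for Q = 22.88/3 = 7.627
Smallest n/ν is Q → limiting reagent.
n(A) = (2/3) × 22.88 = 15.25 mol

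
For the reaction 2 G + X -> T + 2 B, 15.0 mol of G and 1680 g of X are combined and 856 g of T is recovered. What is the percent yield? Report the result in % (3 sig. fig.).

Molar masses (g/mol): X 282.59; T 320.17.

n(G) = 15.00 mol
n(X) = 1680 / 282.59 = 5.945 mol
n/ν for G = 15.00/2 = 7.500
n/ν for X = 5.945/1 = 5.945
Smallest n/ν is X → limiting reagent.
theoretical n(T) = (1/1) × 5.945 = 5.945 mol → 1903 g
% yield = 856 / 1903 × 100 = 44.98 %

45.0 %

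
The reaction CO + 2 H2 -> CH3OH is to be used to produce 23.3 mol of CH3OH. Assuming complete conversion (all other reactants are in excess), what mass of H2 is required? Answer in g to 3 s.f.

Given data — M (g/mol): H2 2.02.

n(CH3OH) = 23.30 mol
n(H2) = (2/1) × 23.30 = 46.60 mol
mass = 46.60 × 2.02 = 94.13 g

94.1 g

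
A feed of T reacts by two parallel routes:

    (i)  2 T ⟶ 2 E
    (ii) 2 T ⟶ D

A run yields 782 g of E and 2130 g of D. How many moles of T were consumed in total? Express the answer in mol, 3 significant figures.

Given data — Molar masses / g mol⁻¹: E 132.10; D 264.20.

22.0 mol

n(E) = 782 / 132.10 = 5.920 mol
n(D) = 2130 / 264.20 = 8.062 mol
n(T) via (i) = (2/2)×5.920 = 5.920 mol
n(T) via (ii) = (2/1)×8.062 = 16.12 mol
total n(T) = 5.920 + 16.12 = 22.04 mol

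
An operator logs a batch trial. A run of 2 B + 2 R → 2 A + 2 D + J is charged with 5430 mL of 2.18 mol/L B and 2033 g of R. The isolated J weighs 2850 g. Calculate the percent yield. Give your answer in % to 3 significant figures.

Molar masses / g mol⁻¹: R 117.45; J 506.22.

95.1 %

n(B) = 2.18 × 5430/1000 = 11.84 mol
n(R) = 2033 / 117.45 = 17.31 mol
n/ν → B: 5.920, R: 8.655; B is limiting.
theoretical n(J) = (1/2) × 11.84 = 5.920 mol → 2997 g
% yield = 2850 / 2997 × 100 = 95.10 %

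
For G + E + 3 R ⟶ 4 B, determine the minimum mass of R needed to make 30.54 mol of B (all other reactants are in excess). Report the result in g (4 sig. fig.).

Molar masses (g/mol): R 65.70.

n(B) = 30.54 mol
n(R) = (3/4) × 30.54 = 22.91 mol
mass = 22.91 × 65.70 = 1505 g

1505 g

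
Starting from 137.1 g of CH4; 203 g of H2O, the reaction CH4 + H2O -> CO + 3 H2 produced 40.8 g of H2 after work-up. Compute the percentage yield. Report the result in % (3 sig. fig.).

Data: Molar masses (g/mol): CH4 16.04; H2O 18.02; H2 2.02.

n(CH4) = 137.1 / 16.04 = 8.547 mol
n(H2O) = 203.0 / 18.02 = 11.27 mol
n/ν → CH4: 8.547, H2O: 11.27; CH4 is limiting.
theoretical n(H2) = (3/1) × 8.547 = 25.64 mol → 51.79 g
% yield = 40.8 / 51.79 × 100 = 78.78 %

78.8 %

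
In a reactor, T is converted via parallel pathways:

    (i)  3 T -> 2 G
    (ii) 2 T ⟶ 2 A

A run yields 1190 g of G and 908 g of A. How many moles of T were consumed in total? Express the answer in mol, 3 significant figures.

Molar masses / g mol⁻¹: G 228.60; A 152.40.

13.8 mol

n(G) = 1190 / 228.60 = 5.206 mol
n(A) = 908 / 152.40 = 5.958 mol
n(T) via (i) = (3/2)×5.206 = 7.809 mol
n(T) via (ii) = (2/2)×5.958 = 5.958 mol
total n(T) = 7.809 + 5.958 = 13.77 mol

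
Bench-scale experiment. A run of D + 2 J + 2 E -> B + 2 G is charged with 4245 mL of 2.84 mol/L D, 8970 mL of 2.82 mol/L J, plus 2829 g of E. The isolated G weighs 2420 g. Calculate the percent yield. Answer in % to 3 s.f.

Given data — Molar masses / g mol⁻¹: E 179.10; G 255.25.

n(D) = 2.84 × 4245/1000 = 12.06 mol
n(J) = 2.82 × 8970/1000 = 25.30 mol
n(E) = 2829 / 179.10 = 15.80 mol
n/ν for D = 12.06/1 = 12.06
n/ν for J = 25.30/2 = 12.65
n/ν for E = 15.80/2 = 7.900
Smallest n/ν is E → limiting reagent.
theoretical n(G) = (2/2) × 15.80 = 15.80 mol → 4033 g
% yield = 2420 / 4033 × 100 = 60.00 %

60.0 %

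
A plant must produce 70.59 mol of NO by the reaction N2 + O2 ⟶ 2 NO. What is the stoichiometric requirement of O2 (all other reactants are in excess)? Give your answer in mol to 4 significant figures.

n(NO) = 70.59 mol
n(O2) = (1/2) × 70.59 = 35.30 mol

35.30 mol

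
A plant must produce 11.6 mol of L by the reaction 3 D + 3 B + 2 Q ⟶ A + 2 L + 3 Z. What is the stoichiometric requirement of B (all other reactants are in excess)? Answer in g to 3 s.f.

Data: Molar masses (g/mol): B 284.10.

4940 g

n(L) = 11.60 mol
n(B) = (3/2) × 11.60 = 17.40 mol
mass = 17.40 × 284.10 = 4943 g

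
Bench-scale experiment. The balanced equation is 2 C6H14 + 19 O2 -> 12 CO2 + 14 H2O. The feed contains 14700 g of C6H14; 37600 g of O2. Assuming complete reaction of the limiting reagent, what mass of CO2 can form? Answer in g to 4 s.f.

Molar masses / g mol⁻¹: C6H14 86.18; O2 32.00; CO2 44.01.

n(C6H14) = 14700 / 86.18 = 170.6 mol
n(O2) = 37600 / 32.00 = 1175 mol
n/ν → C6H14: 85.30, O2: 61.84; O2 is limiting.
n(CO2) = (12/19) × 1175 = 742.1 mol
mass = 742.1 × 44.01 = 32660 g

32660 g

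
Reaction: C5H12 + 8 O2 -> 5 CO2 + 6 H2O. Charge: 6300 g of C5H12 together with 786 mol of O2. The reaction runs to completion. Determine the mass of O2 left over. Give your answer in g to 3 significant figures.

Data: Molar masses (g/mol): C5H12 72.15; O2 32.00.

n(C5H12) = 6300 / 72.15 = 87.32 mol
n(O2) = 786.0 mol
n/ν for C5H12 = 87.32/1 = 87.32
n/ν for O2 = 786.0/8 = 98.25
Smallest n/ν is C5H12 → limiting reagent.
O2 consumed = (8/1) × 87.32 = 698.6 mol
O2 remaining = 786.0 − 698.6 = 87.40 mol
mass = 87.40 × 32.00 = 2797 g

2800 g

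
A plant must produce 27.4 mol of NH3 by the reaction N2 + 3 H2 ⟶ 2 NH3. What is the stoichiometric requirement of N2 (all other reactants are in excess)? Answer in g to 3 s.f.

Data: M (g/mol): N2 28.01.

384 g

n(NH3) = 27.40 mol
n(N2) = (1/2) × 27.40 = 13.70 mol
mass = 13.70 × 28.01 = 383.7 g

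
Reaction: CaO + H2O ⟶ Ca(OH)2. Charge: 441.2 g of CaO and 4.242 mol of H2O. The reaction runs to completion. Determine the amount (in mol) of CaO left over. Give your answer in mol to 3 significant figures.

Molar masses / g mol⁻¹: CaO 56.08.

3.63 mol

n(CaO) = 441.2 / 56.08 = 7.867 mol
n(H2O) = 4.242 mol
n/ν for CaO = 7.867/1 = 7.867
n/ν for H2O = 4.242/1 = 4.242
Smallest n/ν is H2O → limiting reagent.
CaO consumed = (1/1) × 4.242 = 4.242 mol
CaO remaining = 7.867 − 4.242 = 3.625 mol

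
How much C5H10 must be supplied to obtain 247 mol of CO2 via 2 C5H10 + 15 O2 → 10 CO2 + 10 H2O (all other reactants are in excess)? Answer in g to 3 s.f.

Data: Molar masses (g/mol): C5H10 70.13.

n(CO2) = 247.0 mol
n(C5H10) = (2/10) × 247.0 = 49.40 mol
mass = 49.40 × 70.13 = 3464 g

3460 g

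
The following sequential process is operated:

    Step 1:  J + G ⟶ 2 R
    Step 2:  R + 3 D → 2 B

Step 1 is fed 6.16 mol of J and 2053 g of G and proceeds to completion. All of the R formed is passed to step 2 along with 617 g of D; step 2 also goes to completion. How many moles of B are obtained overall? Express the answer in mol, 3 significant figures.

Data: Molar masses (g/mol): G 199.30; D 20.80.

19.8 mol

Step 1:
n(J) = 6.160 mol
n(G) = 2053 / 199.30 = 10.30 mol
n/ν for J = 6.160/1 = 6.160
n/ν for G = 10.30/1 = 10.30
Smallest n/ν is J → limiting reagent.
n(R) produced = (2/1) × 6.160 = 12.32 mol
Step 2:
n(R) available = 12.32 mol
n(D) = 617.0 / 20.80 = 29.66 mol
n/ν for R = 12.32/1 = 12.32
n/ν for D = 29.66/3 = 9.887
Smallest n/ν is D → limiting reagent.
n(B) = (2/3) × 29.66 = 19.77 mol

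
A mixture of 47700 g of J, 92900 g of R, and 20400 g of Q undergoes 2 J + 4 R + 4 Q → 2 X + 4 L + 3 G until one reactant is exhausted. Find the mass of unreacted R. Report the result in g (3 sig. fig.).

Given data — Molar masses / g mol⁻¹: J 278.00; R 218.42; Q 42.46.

n(J) = 47700 / 278.00 = 171.6 mol
n(R) = 92900 / 218.42 = 425.3 mol
n(Q) = 20400 / 42.46 = 480.5 mol
n/ν → J: 85.80, R: 106.3, Q: 120.1; J is limiting.
R consumed = (4/2) × 171.6 = 343.2 mol
R remaining = 425.3 − 343.2 = 82.10 mol
mass = 82.10 × 218.42 = 17930 g

17900 g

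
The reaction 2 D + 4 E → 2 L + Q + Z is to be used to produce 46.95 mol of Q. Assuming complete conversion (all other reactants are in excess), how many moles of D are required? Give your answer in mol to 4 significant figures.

n(Q) = 46.95 mol
n(D) = (2/1) × 46.95 = 93.90 mol

93.90 mol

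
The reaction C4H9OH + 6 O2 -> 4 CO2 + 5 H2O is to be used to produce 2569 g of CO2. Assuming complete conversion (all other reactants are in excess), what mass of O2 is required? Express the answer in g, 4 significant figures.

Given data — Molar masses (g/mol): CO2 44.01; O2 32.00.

n(CO2) = 2569 / 44.01 = 58.37 mol
n(O2) = (6/4) × 58.37 = 87.56 mol
mass = 87.56 × 32.00 = 2802 g

2802 g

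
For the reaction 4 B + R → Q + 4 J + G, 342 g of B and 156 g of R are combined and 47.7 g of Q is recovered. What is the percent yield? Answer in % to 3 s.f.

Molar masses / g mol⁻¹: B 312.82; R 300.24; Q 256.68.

68.0 %

n(B) = 342.0 / 312.82 = 1.093 mol
n(R) = 156.0 / 300.24 = 0.5196 mol
n/ν → B: 0.2733, R: 0.5196; B is limiting.
theoretical n(Q) = (1/4) × 1.093 = 0.2733 mol → 70.15 g
% yield = 47.7 / 70.15 × 100 = 68.00 %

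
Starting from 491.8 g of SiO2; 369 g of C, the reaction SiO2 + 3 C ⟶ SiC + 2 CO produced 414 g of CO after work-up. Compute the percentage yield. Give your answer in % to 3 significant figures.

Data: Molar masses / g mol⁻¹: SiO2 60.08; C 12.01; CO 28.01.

90.3 %

n(SiO2) = 491.8 / 60.08 = 8.186 mol
n(C) = 369.0 / 12.01 = 30.72 mol
n/ν → SiO2: 8.186, C: 10.24; SiO2 is limiting.
theoretical n(CO) = (2/1) × 8.186 = 16.37 mol → 458.5 g
% yield = 414 / 458.5 × 100 = 90.29 %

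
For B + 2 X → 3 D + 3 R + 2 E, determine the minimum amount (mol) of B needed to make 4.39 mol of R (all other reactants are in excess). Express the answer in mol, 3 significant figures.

1.46 mol

n(R) = 4.390 mol
n(B) = (1/3) × 4.390 = 1.463 mol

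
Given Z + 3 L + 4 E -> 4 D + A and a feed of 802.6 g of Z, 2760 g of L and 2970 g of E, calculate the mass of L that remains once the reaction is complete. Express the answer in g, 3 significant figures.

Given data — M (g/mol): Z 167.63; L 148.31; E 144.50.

630 g

n(Z) = 802.6 / 167.63 = 4.788 mol
n(L) = 2760 / 148.31 = 18.61 mol
n(E) = 2970 / 144.50 = 20.55 mol
n/ν → Z: 4.788, L: 6.203, E: 5.138; Z is limiting.
L consumed = (3/1) × 4.788 = 14.36 mol
L remaining = 18.61 − 14.36 = 4.250 mol
mass = 4.250 × 148.31 = 630.3 g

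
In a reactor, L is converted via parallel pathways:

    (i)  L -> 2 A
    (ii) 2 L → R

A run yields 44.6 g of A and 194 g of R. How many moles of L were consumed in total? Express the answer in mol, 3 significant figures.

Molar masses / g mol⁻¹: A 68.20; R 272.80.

n(A) = 44.6 / 68.20 = 0.6540 mol
n(R) = 194 / 272.80 = 0.7111 mol
n(L) via (i) = (1/2)×0.6540 = 0.3270 mol
n(L) via (ii) = (2/1)×0.7111 = 1.422 mol
total n(L) = 0.3270 + 1.422 = 1.749 mol

1.75 mol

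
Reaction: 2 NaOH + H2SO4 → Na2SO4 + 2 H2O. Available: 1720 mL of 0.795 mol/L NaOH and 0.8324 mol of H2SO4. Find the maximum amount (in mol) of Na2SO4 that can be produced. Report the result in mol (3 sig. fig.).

0.684 mol

n(NaOH) = 0.795 × 1720/1000 = 1.367 mol
n(H2SO4) = 0.8324 mol
n/ν for NaOH = 1.367/2 = 0.6835
n/ν for H2SO4 = 0.8324/1 = 0.8324
Smallest n/ν is NaOH → limiting reagent.
n(Na2SO4) = (1/2) × 1.367 = 0.6835 mol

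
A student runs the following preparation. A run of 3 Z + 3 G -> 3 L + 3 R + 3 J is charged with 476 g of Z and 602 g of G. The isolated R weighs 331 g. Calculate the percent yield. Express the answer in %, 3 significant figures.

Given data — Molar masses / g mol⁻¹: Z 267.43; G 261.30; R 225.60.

82.4 %

n(Z) = 476.0 / 267.43 = 1.780 mol
n(G) = 602.0 / 261.30 = 2.304 mol
n/ν → Z: 0.5933, G: 0.7680; Z is limiting.
theoretical n(R) = (3/3) × 1.780 = 1.780 mol → 401.6 g
% yield = 331 / 401.6 × 100 = 82.42 %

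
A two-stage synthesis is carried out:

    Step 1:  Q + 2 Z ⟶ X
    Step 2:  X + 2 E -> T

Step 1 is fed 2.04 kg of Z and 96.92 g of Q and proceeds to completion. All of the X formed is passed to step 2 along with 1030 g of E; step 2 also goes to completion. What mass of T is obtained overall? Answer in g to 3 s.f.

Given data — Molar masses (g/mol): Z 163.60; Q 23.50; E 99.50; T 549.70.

Step 1:
n(Z) = 2.040×1000 / 163.60 = 12.47 mol
n(Q) = 96.92 / 23.50 = 4.124 mol
n/ν for Z = 12.47/2 = 6.235
n/ν for Q = 4.124/1 = 4.124
Smallest n/ν is Q → limiting reagent.
n(X) produced = (1/1) × 4.124 = 4.124 mol
Step 2:
n(X) available = 4.124 mol
n(E) = 1030 / 99.50 = 10.35 mol
n/ν for X = 4.124/1 = 4.124
n/ν for E = 10.35/2 = 5.175
Smallest n/ν is X → limiting reagent.
n(T) = (1/1) × 4.124 = 4.124 mol
mass = 4.124 × 549.70 = 2267 g

2270 g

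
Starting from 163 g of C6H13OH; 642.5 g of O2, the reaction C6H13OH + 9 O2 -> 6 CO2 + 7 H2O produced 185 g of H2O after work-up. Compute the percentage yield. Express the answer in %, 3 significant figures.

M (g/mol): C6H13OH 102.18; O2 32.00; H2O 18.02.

n(C6H13OH) = 163.0 / 102.18 = 1.595 mol
n(O2) = 642.5 / 32.00 = 20.08 mol
n/ν → C6H13OH: 1.595, O2: 2.231; C6H13OH is limiting.
theoretical n(H2O) = (7/1) × 1.595 = 11.17 mol → 201.3 g
% yield = 185 / 201.3 × 100 = 91.90 %

91.9 %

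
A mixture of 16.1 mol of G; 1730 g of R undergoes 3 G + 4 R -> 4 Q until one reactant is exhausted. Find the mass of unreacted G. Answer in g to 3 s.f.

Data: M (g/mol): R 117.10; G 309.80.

n(G) = 16.10 mol
n(R) = 1730 / 117.10 = 14.77 mol
n/ν for G = 16.10/3 = 5.367
n/ν for R = 14.77/4 = 3.693
Smallest n/ν is R → limiting reagent.
G consumed = (3/4) × 14.77 = 11.08 mol
G remaining = 16.10 − 11.08 = 5.020 mol
mass = 5.020 × 309.80 = 1555 g

1560 g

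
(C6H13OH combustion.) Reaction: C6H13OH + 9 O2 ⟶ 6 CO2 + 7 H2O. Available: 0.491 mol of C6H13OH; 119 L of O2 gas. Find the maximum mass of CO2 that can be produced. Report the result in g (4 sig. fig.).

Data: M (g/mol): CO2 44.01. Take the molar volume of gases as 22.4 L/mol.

129.7 g

n(C6H13OH) = 0.4910 mol
n(O2) = 119.0 / 22.4 = 5.313 mol
n/ν for C6H13OH = 0.4910/1 = 0.4910
n/ν for O2 = 5.313/9 = 0.5903
Smallest n/ν is C6H13OH → limiting reagent.
n(CO2) = (6/1) × 0.4910 = 2.946 mol
mass = 2.946 × 44.01 = 129.7 g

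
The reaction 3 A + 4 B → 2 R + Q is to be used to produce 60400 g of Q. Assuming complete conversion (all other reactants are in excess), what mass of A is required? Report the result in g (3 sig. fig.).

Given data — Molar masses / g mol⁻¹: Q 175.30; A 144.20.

149000 g

n(Q) = 60400 / 175.30 = 344.6 mol
n(A) = (3/1) × 344.6 = 1034 mol
mass = 1034 × 144.20 = 149100 g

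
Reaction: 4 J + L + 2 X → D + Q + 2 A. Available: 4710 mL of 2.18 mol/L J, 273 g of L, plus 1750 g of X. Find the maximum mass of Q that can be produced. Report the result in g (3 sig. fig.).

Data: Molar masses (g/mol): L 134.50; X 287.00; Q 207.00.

n(J) = 2.18 × 4710/1000 = 10.27 mol
n(L) = 273.0 / 134.50 = 2.030 mol
n(X) = 1750 / 287.00 = 6.098 mol
n/ν for J = 10.27/4 = 2.568
n/ν for L = 2.030/1 = 2.030
n/ν for X = 6.098/2 = 3.049
Smallest n/ν is L → limiting reagent.
n(Q) = (1/1) × 2.030 = 2.030 mol
mass = 2.030 × 207.00 = 420.2 g

420 g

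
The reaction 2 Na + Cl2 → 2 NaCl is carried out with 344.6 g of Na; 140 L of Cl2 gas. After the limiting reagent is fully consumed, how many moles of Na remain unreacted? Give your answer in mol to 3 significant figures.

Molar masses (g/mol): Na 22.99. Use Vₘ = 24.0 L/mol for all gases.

3.32 mol

n(Na) = 344.6 / 22.99 = 14.99 mol
n(Cl2) = 140.0 / 24.0 = 5.833 mol
n/ν for Na = 14.99/2 = 7.495
n/ν for Cl2 = 5.833/1 = 5.833
Smallest n/ν is Cl2 → limiting reagent.
Na consumed = (2/1) × 5.833 = 11.67 mol
Na remaining = 14.99 − 11.67 = 3.320 mol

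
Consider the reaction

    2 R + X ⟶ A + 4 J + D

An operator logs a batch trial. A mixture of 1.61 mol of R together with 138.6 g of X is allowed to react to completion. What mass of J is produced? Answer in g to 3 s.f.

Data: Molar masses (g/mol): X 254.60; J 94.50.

n(R) = 1.610 mol
n(X) = 138.6 / 254.60 = 0.5444 mol
n/ν for R = 1.610/2 = 0.8050
n/ν for X = 0.5444/1 = 0.5444
Smallest n/ν is X → limiting reagent.
n(J) = (4/1) × 0.5444 = 2.178 mol
mass = 2.178 × 94.50 = 205.8 g

206 g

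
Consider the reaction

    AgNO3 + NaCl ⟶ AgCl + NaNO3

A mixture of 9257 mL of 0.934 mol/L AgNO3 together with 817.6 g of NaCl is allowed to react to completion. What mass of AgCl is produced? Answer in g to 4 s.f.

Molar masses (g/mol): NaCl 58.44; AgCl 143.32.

1239 g

n(AgNO3) = 0.934 × 9257/1000 = 8.646 mol
n(NaCl) = 817.6 / 58.44 = 13.99 mol
n/ν for AgNO3 = 8.646/1 = 8.646
n/ν for NaCl = 13.99/1 = 13.99
Smallest n/ν is AgNO3 → limiting reagent.
n(AgCl) = (1/1) × 8.646 = 8.646 mol
mass = 8.646 × 143.32 = 1239 g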